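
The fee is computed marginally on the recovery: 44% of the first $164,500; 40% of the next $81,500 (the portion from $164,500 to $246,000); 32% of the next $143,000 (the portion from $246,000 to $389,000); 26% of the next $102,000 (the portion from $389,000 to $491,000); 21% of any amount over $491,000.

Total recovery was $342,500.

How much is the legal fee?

First $164,500 at 44% = $72,380.00
Next $81,500 at 40% = $32,600.00
Remaining $96,500 at 32% = $30,880.00
Fee: $72,380.00 + $32,600.00 + $30,880.00 = $135,860.00

$135,860.00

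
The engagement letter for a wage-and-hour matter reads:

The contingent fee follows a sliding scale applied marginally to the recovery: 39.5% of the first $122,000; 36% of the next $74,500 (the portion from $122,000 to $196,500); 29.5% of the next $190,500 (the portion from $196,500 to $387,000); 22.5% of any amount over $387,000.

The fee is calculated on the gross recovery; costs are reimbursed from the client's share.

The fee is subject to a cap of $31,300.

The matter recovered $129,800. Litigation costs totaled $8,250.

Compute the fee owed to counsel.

$31,300.00

Fee base is the gross recovery, $129,800; costs are reimbursed separately.
First $122,000 at 39.5% = $48,190.00
Remaining $7,800 at 36% = $2,808.00
Fee: $48,190.00 + $2,808.00 = $50,998.00
$50,998.00 exceeds the $31,300 cap, so the fee is capped at $31,300.00.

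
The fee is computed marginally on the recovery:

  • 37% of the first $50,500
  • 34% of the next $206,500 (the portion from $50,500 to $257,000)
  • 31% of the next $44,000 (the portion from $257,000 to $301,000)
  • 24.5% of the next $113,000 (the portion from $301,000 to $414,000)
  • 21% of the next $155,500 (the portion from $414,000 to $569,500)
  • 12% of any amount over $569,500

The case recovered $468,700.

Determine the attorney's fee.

$141,707.00

First $50,500 at 37% = $18,685.00
Next $206,500 at 34% = $70,210.00
Next $44,000 at 31% = $13,640.00
Next $113,000 at 24.5% = $27,685.00
Remaining $54,700 at 21% = $11,487.00
Fee: $18,685.00 + $70,210.00 + $13,640.00 + $27,685.00 + $11,487.00 = $141,707.00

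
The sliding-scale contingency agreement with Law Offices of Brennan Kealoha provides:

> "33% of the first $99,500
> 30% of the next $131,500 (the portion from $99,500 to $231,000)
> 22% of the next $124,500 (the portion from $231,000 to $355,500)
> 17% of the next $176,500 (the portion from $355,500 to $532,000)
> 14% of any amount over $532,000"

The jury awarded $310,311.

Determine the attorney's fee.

First $99,500 at 33% = $32,835.00
Next $131,500 at 30% = $39,450.00
Remaining $79,311 at 22% = $17,448.42
Fee: $32,835.00 + $39,450.00 + $17,448.42 = $89,733.42

$89,733.42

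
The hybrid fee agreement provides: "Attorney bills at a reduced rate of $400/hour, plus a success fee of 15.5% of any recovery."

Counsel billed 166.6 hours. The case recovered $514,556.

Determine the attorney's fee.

$146,396.18

Hourly: 166.6 × $400 = $66,640.00
Success fee: 15.5% of $514,556 = $79,756.18
Total: $66,640.00 + $79,756.18 = $146,396.18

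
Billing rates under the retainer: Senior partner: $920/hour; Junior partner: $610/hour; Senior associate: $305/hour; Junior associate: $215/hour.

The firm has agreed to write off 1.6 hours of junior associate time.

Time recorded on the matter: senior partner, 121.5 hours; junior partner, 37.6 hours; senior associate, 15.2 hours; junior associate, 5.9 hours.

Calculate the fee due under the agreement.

Senior partner: 121.5 × $920 = $111,780.00
Junior partner: 37.6 × $610 = $22,936.00
Senior associate: 15.2 × $305 = $4,636.00
Junior associate: 5.9 × $215 = $1,268.50
Subtotal: $140,620.50
Write-off: 1.6 × $215 = $344.00
Total: $140,620.50 − $344.00 = $140,276.50

$140,276.50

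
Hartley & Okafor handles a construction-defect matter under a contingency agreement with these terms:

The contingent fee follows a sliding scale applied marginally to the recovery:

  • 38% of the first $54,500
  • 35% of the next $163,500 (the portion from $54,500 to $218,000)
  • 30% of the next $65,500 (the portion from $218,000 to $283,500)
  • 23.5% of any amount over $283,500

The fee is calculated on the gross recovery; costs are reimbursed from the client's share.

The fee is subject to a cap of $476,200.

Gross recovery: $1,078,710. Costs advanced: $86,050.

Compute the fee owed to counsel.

Fee base is the gross recovery, $1,078,710; costs are reimbursed separately.
First $54,500 at 38% = $20,710.00
Next $163,500 at 35% = $57,225.00
Next $65,500 at 30% = $19,650.00
Remaining $795,210 at 23.5% = $186,874.35
Fee: $20,710.00 + $57,225.00 + $19,650.00 + $186,874.35 = $284,459.35
$284,459.35 is under the $476,200 cap.

$284,459.35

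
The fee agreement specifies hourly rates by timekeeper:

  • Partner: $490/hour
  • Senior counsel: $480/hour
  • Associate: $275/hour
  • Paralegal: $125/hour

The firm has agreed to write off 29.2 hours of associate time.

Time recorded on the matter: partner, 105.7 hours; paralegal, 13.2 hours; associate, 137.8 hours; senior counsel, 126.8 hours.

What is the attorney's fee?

Partner: 105.7 × $490 = $51,793.00
Senior counsel: 126.8 × $480 = $60,864.00
Associate: 137.8 × $275 = $37,895.00
Paralegal: 13.2 × $125 = $1,650.00
Subtotal: $152,202.00
Write-off: 29.2 × $275 = $8,030.00
Total: $152,202.00 − $8,030.00 = $144,172.00

$144,172.00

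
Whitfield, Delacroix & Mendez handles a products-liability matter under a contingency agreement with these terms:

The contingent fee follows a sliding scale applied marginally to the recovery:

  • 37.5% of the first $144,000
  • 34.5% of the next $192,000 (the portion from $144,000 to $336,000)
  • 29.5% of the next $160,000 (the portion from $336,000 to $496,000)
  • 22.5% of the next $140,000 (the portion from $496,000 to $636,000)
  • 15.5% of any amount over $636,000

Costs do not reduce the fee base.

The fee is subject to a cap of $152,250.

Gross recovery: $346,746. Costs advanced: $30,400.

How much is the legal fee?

$123,410.07

Fee base is the gross recovery, $346,746; costs are reimbursed separately.
First $144,000 at 37.5% = $54,000.00
Next $192,000 at 34.5% = $66,240.00
Remaining $10,746 at 29.5% = $3,170.07
Fee: $54,000.00 + $66,240.00 + $3,170.07 = $123,410.07
$123,410.07 is under the $152,250 cap.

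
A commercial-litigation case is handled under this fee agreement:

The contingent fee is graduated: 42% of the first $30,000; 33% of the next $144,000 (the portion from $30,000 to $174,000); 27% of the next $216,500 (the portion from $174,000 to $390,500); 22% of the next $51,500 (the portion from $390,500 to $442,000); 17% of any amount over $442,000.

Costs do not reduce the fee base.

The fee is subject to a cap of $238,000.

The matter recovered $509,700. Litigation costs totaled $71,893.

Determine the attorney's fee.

Fee base is the gross recovery, $509,700; costs are reimbursed separately.
First $30,000 at 42% = $12,600.00
Next $144,000 at 33% = $47,520.00
Next $216,500 at 27% = $58,455.00
Next $51,500 at 22% = $11,330.00
Remaining $67,700 at 17% = $11,509.00
Fee: $12,600.00 + $47,520.00 + $58,455.00 + $11,330.00 + $11,509.00 = $141,414.00
$141,414.00 is under the $238,000 cap.

$141,414.00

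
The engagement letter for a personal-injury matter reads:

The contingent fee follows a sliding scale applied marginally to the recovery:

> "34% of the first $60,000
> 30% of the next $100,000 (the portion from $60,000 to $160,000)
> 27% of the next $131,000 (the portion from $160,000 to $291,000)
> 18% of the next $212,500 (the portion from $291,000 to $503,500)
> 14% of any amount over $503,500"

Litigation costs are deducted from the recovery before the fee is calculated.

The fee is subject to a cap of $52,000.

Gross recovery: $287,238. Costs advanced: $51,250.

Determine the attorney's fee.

$52,000.00

Fee base (net of costs): $287,238 − $51,250 = $235,988
First $60,000 at 34% = $20,400.00
Next $100,000 at 30% = $30,000.00
Remaining $75,988 at 27% = $20,516.76
Fee: $20,400.00 + $30,000.00 + $20,516.76 = $70,916.76
$70,916.76 exceeds the $52,000 cap, so the fee is capped at $52,000.00.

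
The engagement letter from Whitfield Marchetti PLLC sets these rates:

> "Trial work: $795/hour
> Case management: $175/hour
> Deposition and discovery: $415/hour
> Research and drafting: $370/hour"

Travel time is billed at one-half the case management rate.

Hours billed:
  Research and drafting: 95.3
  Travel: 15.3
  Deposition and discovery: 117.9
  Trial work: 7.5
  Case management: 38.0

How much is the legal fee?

Trial work: 7.5 × $795 = $5,962.50
Case management: 38.0 × $175 = $6,650.00
Deposition and discovery: 117.9 × $415 = $48,928.50
Research and drafting: 95.3 × $370 = $35,261.00
Subtotal: $5,962.50 + $6,650.00 + $48,928.50 + $35,261.00 = $96,802.00
Travel: 15.3 × ($175 ÷ 2) = 15.3 × $87.50 = $1,338.75
Total: $96,802.00 + $1,338.75 = $98,140.75

$98,140.75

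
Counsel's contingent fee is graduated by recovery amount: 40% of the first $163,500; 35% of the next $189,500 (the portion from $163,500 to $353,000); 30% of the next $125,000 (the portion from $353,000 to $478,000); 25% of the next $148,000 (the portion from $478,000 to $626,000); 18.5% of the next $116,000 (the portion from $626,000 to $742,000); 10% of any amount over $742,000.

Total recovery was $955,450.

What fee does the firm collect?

$249,030.00

First $163,500 at 40% = $65,400.00
Next $189,500 at 35% = $66,325.00
Next $125,000 at 30% = $37,500.00
Next $148,000 at 25% = $37,000.00
Next $116,000 at 18.5% = $21,460.00
Remaining $213,450 at 10% = $21,345.00
Fee: $65,400.00 + $66,325.00 + $37,500.00 + $37,000.00 + $21,460.00 + $21,345.00 = $249,030.00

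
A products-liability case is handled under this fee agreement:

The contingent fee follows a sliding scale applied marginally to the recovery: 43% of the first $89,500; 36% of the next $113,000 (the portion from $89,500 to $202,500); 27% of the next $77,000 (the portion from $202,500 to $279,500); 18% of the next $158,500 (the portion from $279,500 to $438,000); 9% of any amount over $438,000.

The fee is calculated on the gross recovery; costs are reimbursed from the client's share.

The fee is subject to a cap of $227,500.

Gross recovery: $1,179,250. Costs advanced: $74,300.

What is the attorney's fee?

Fee base is the gross recovery, $1,179,250; costs are reimbursed separately.
First $89,500 at 43% = $38,485.00
Next $113,000 at 36% = $40,680.00
Next $77,000 at 27% = $20,790.00
Next $158,500 at 18% = $28,530.00
Remaining $741,250 at 9% = $66,712.50
Fee: $38,485.00 + $40,680.00 + $20,790.00 + $28,530.00 + $66,712.50 = $195,197.50
$195,197.50 is under the $227,500 cap.

$195,197.50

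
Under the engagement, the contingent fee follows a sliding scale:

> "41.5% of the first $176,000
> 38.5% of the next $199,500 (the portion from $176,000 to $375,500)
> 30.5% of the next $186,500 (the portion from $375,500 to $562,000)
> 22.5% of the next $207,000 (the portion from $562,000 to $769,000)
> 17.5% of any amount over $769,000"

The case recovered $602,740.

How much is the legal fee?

First $176,000 at 41.5% = $73,040.00
Next $199,500 at 38.5% = $76,807.50
Next $186,500 at 30.5% = $56,882.50
Remaining $40,740 at 22.5% = $9,166.50
Fee: $73,040.00 + $76,807.50 + $56,882.50 + $9,166.50 = $215,896.50

$215,896.50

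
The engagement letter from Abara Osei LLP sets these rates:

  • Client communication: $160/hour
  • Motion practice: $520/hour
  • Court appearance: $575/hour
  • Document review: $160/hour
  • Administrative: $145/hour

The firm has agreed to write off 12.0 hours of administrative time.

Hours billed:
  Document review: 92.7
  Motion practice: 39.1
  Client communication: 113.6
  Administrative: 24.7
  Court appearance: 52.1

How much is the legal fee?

Client communication: 113.6 × $160 = $18,176.00
Motion practice: 39.1 × $520 = $20,332.00
Court appearance: 52.1 × $575 = $29,957.50
Document review: 92.7 × $160 = $14,832.00
Administrative: 24.7 × $145 = $3,581.50
Subtotal: $86,879.00
Write-off: 12.0 × $145 = $1,740.00
Total: $86,879.00 − $1,740.00 = $85,139.00

$85,139.00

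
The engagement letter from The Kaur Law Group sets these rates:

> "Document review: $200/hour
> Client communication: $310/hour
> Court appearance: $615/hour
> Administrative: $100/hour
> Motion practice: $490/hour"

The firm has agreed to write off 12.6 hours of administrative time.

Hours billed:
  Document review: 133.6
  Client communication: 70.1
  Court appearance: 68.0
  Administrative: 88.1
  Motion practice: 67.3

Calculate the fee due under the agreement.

Document review: 133.6 × $200 = $26,720.00
Client communication: 70.1 × $310 = $21,731.00
Court appearance: 68.0 × $615 = $41,820.00
Administrative: 88.1 × $100 = $8,810.00
Motion practice: 67.3 × $490 = $32,977.00
Subtotal: $132,058.00
Write-off: 12.6 × $100 = $1,260.00
Total: $132,058.00 − $1,260.00 = $130,798.00

$130,798.00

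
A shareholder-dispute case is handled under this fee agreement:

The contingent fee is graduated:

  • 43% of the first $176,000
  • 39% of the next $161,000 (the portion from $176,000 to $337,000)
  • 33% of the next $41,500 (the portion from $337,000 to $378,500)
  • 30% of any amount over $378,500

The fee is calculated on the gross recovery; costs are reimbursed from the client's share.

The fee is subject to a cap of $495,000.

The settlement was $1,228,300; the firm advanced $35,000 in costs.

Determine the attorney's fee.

$407,105.00

Fee base is the gross recovery, $1,228,300; costs are reimbursed separately.
First $176,000 at 43% = $75,680.00
Next $161,000 at 39% = $62,790.00
Next $41,500 at 33% = $13,695.00
Remaining $849,800 at 30% = $254,940.00
Fee: $75,680.00 + $62,790.00 + $13,695.00 + $254,940.00 = $407,105.00
$407,105.00 is under the $495,000 cap.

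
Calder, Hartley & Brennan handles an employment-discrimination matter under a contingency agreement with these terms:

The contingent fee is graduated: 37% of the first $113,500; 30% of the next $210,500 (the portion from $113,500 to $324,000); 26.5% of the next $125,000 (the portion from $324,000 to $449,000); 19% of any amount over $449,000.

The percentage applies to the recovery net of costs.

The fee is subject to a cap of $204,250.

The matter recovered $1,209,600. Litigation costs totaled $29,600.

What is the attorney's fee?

$204,250.00

Fee base (net of costs): $1,209,600 − $29,600 = $1,180,000
First $113,500 at 37% = $41,995.00
Next $210,500 at 30% = $63,150.00
Next $125,000 at 26.5% = $33,125.00
Remaining $731,000 at 19% = $138,890.00
Fee: $41,995.00 + $63,150.00 + $33,125.00 + $138,890.00 = $277,160.00
$277,160.00 exceeds the $204,250 cap, so the fee is capped at $204,250.00.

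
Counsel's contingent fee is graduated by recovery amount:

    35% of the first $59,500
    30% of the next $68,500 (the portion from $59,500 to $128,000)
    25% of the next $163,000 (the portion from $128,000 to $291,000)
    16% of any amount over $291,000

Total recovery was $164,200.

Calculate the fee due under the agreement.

$50,425.00

First $59,500 at 35% = $20,825.00
Next $68,500 at 30% = $20,550.00
Remaining $36,200 at 25% = $9,050.00
Fee: $20,825.00 + $20,550.00 + $9,050.00 = $50,425.00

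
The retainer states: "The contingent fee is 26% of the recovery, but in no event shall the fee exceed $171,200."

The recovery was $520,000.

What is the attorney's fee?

26% of $520,000 = $135,200.00
That is under the $171,200 cap.

$135,200.00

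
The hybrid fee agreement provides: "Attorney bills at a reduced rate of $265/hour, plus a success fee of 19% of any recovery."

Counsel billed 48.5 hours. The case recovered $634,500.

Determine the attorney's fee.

Hourly: 48.5 × $265 = $12,852.50
Success fee: 19% of $634,500 = $120,555.00
Total: $12,852.50 + $120,555.00 = $133,407.50

$133,407.50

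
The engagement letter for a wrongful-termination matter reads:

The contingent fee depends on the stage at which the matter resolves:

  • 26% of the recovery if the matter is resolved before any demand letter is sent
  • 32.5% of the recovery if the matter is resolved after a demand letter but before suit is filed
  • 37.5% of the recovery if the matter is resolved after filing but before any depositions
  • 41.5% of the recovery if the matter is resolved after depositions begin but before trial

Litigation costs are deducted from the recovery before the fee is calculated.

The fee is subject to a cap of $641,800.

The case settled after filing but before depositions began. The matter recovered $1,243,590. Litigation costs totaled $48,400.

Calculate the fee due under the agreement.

$448,196.25

Fee base (net of costs): $1,243,590 − $48,400 = $1,195,190
The matter settled after filing but before depositions began, so the 37.5% rate applies.
$1,195,190 × 37.5% = $448,196.25
$448,196.25 is under the $641,800 cap.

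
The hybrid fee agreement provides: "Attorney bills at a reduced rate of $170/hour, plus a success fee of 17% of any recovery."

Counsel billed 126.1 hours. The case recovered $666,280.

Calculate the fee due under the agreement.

Hourly: 126.1 × $170 = $21,437.00
Success fee: 17% of $666,280 = $113,267.60
Total: $21,437.00 + $113,267.60 = $134,704.60

$134,704.60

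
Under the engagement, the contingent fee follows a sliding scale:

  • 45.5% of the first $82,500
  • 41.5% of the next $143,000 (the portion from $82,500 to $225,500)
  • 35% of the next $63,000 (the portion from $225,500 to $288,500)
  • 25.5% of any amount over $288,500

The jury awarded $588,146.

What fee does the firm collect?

First $82,500 at 45.5% = $37,537.50
Next $143,000 at 41.5% = $59,345.00
Next $63,000 at 35% = $22,050.00
Remaining $299,646 at 25.5% = $76,409.73
Fee: $37,537.50 + $59,345.00 + $22,050.00 + $76,409.73 = $195,342.23

$195,342.23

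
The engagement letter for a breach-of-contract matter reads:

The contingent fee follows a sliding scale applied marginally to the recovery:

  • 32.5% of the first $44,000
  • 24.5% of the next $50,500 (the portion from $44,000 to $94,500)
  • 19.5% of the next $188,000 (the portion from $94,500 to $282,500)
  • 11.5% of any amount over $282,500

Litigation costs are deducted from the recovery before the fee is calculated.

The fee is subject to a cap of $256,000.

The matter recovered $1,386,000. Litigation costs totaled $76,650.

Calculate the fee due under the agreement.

$181,420.25

Fee base (net of costs): $1,386,000 − $76,650 = $1,309,350
First $44,000 at 32.5% = $14,300.00
Next $50,500 at 24.5% = $12,372.50
Next $188,000 at 19.5% = $36,660.00
Remaining $1,026,850 at 11.5% = $118,087.75
Fee: $14,300.00 + $12,372.50 + $36,660.00 + $118,087.75 = $181,420.25
$181,420.25 is under the $256,000 cap.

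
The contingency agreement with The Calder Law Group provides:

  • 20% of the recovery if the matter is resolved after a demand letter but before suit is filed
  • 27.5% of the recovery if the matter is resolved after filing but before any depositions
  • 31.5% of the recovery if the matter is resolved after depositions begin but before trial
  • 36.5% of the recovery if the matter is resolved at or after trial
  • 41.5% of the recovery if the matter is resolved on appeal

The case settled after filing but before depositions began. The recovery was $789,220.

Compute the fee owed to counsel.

$217,035.50

The matter settled after filing but before depositions began, so the 27.5% rate applies.
$789,220 × 27.5% = $217,035.50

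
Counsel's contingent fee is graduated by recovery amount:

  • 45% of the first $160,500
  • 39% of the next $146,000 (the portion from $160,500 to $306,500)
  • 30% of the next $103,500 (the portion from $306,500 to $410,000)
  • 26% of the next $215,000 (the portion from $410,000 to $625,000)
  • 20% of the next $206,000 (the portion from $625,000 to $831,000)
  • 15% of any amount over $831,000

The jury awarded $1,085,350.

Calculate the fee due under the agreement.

First $160,500 at 45% = $72,225.00
Next $146,000 at 39% = $56,940.00
Next $103,500 at 30% = $31,050.00
Next $215,000 at 26% = $55,900.00
Next $206,000 at 20% = $41,200.00
Remaining $254,350 at 15% = $38,152.50
Fee: $72,225.00 + $56,940.00 + $31,050.00 + $55,900.00 + $41,200.00 + $38,152.50 = $295,467.50

$295,467.50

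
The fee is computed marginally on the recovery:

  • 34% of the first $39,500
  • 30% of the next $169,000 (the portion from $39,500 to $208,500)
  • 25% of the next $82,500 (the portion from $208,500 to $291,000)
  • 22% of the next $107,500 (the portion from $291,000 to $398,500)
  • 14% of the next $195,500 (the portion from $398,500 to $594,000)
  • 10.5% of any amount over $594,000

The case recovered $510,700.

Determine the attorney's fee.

$124,113.00

First $39,500 at 34% = $13,430.00
Next $169,000 at 30% = $50,700.00
Next $82,500 at 25% = $20,625.00
Next $107,500 at 22% = $23,650.00
Remaining $112,200 at 14% = $15,708.00
Fee: $13,430.00 + $50,700.00 + $20,625.00 + $23,650.00 + $15,708.00 = $124,113.00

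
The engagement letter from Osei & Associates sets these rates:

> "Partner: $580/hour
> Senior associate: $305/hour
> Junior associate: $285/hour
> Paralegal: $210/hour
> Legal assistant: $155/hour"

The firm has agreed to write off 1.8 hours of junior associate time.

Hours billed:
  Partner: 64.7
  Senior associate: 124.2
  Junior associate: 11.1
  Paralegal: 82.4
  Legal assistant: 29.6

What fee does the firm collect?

$99,949.50

Partner: 64.7 × $580 = $37,526.00
Senior associate: 124.2 × $305 = $37,881.00
Junior associate: 11.1 × $285 = $3,163.50
Paralegal: 82.4 × $210 = $17,304.00
Legal assistant: 29.6 × $155 = $4,588.00
Subtotal: $100,462.50
Write-off: 1.8 × $285 = $513.00
Total: $100,462.50 − $513.00 = $99,949.50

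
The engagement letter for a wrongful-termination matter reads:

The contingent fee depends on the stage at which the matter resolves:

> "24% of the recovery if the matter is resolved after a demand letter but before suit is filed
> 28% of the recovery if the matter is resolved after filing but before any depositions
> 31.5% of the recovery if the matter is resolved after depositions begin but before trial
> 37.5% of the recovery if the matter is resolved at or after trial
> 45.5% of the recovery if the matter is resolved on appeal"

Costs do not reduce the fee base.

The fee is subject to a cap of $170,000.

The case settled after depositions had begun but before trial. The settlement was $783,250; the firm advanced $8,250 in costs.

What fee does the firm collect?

$170,000.00

Fee base is the gross recovery, $783,250; costs are reimbursed separately.
The matter settled after depositions had begun but before trial, so the 31.5% rate applies.
$783,250 × 31.5% = $246,723.75
$246,723.75 exceeds the $170,000 cap, so the fee is capped at $170,000.00.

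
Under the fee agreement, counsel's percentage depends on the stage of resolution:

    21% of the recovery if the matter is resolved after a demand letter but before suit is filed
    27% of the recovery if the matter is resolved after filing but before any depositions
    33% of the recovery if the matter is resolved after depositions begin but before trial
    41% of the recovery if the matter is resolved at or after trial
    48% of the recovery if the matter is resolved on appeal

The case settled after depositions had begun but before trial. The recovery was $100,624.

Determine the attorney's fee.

The matter settled after depositions had begun but before trial, so the 33% rate applies.
$100,624 × 33% = $33,205.92

$33,205.92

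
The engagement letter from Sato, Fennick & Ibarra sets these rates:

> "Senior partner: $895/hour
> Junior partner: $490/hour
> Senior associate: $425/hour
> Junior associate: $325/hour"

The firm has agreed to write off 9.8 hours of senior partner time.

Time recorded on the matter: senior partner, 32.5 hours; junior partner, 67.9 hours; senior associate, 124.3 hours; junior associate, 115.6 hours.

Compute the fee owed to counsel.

$143,985.00

Senior partner: 32.5 × $895 = $29,087.50
Junior partner: 67.9 × $490 = $33,271.00
Senior associate: 124.3 × $425 = $52,827.50
Junior associate: 115.6 × $325 = $37,570.00
Subtotal: $152,756.00
Write-off: 9.8 × $895 = $8,771.00
Total: $152,756.00 − $8,771.00 = $143,985.00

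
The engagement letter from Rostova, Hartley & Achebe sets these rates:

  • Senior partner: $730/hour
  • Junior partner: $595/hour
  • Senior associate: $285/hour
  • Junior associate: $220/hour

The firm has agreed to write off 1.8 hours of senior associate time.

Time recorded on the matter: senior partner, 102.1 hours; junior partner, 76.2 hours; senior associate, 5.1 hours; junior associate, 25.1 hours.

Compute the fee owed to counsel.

$126,334.50

Senior partner: 102.1 × $730 = $74,533.00
Junior partner: 76.2 × $595 = $45,339.00
Senior associate: 5.1 × $285 = $1,453.50
Junior associate: 25.1 × $220 = $5,522.00
Subtotal: $126,847.50
Write-off: 1.8 × $285 = $513.00
Total: $126,847.50 − $513.00 = $126,334.50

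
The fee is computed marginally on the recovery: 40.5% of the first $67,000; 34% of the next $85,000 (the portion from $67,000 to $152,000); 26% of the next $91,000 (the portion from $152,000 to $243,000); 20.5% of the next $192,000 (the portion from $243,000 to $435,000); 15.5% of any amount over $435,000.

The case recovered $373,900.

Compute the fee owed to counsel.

First $67,000 at 40.5% = $27,135.00
Next $85,000 at 34% = $28,900.00
Next $91,000 at 26% = $23,660.00
Remaining $130,900 at 20.5% = $26,834.50
Fee: $27,135.00 + $28,900.00 + $23,660.00 + $26,834.50 = $106,529.50

$106,529.50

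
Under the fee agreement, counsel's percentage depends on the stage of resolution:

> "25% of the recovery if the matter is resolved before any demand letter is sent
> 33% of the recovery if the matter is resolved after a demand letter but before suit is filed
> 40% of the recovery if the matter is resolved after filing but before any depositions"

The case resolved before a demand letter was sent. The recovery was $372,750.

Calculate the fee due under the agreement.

The matter resolved before a demand letter was sent, so the 25% rate applies.
$372,750 × 25% = $93,187.50

$93,187.50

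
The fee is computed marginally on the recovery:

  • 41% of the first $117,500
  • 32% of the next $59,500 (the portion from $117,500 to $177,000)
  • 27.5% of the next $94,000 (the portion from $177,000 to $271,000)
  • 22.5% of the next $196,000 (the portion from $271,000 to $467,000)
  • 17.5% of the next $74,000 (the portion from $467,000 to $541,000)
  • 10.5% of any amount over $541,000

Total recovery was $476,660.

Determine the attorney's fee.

First $117,500 at 41% = $48,175.00
Next $59,500 at 32% = $19,040.00
Next $94,000 at 27.5% = $25,850.00
Next $196,000 at 22.5% = $44,100.00
Remaining $9,660 at 17.5% = $1,690.50
Fee: $48,175.00 + $19,040.00 + $25,850.00 + $44,100.00 + $1,690.50 = $138,855.50

$138,855.50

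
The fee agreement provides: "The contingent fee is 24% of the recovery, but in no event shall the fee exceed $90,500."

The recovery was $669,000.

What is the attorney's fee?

$90,500.00

24% of $669,000 = $160,560.00
That exceeds the $90,500 cap, so the fee is capped at $90,500.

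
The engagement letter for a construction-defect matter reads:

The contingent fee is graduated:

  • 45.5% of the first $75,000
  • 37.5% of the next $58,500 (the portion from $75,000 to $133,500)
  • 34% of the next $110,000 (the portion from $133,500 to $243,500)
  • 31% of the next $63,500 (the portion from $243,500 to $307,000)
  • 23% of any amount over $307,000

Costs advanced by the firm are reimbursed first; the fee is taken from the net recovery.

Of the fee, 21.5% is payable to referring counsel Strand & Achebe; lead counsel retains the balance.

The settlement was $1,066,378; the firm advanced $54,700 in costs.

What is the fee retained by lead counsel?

Fee base (net of costs): $1,066,378 − $54,700 = $1,011,678
First $75,000 at 45.5% = $34,125.00
Next $58,500 at 37.5% = $21,937.50
Next $110,000 at 34% = $37,400.00
Next $63,500 at 31% = $19,685.00
Remaining $704,678 at 23% = $162,075.94
Fee: $34,125.00 + $21,937.50 + $37,400.00 + $19,685.00 + $162,075.94 = $275,223.44
Referral share: 21.5% of $275,223.44 = $59,173.04; lead counsel retains $275,223.44 − $59,173.04 = $216,050.40.

$216,050.40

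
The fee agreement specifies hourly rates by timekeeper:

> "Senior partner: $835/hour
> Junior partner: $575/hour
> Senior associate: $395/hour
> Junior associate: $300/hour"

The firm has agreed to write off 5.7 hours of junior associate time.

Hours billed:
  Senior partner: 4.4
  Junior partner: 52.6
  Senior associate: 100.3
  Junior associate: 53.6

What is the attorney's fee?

Senior partner: 4.4 × $835 = $3,674.00
Junior partner: 52.6 × $575 = $30,245.00
Senior associate: 100.3 × $395 = $39,618.50
Junior associate: 53.6 × $300 = $16,080.00
Subtotal: $89,617.50
Write-off: 5.7 × $300 = $1,710.00
Total: $89,617.50 − $1,710.00 = $87,907.50

$87,907.50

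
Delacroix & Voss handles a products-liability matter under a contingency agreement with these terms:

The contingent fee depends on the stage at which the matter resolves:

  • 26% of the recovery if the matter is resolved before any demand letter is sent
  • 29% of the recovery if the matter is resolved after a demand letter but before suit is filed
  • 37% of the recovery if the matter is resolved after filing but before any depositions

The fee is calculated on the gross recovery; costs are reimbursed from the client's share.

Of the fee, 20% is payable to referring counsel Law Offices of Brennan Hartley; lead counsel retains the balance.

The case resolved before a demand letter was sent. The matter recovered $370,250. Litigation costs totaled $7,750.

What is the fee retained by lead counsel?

$77,012.00

Fee base is the gross recovery, $370,250; costs are reimbursed separately.
The matter resolved before a demand letter was sent, so the 26% rate applies.
$370,250 × 26% = $96,265.00
Referral share: 20% of $96,265.00 = $19,253.00; lead counsel retains $96,265.00 − $19,253.00 = $77,012.00.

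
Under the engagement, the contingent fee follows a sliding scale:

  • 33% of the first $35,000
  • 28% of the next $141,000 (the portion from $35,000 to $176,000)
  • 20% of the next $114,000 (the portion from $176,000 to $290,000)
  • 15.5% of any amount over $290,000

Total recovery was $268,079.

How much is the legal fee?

First $35,000 at 33% = $11,550.00
Next $141,000 at 28% = $39,480.00
Remaining $92,079 at 20% = $18,415.80
Fee: $11,550.00 + $39,480.00 + $18,415.80 = $69,445.80

$69,445.80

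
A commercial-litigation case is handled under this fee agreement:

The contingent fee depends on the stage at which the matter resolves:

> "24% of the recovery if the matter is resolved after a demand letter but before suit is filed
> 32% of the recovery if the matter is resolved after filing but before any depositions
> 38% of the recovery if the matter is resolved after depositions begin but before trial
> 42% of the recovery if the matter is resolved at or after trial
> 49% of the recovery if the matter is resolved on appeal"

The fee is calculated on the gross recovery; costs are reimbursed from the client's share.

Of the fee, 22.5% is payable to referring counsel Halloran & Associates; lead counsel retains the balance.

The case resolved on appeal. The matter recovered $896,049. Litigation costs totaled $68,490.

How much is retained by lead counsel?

$340,274.61

Fee base is the gross recovery, $896,049; costs are reimbursed separately.
The matter resolved on appeal, so the 49% rate applies.
$896,049 × 49% = $439,064.01
Referral share: 22.5% of $439,064.01 = $98,789.40; lead counsel retains $439,064.01 − $98,789.40 = $340,274.61.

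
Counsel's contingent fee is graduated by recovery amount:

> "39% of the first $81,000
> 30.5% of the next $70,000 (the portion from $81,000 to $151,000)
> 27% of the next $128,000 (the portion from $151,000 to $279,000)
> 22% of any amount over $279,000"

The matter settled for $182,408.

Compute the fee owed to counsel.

$61,420.16

First $81,000 at 39% = $31,590.00
Next $70,000 at 30.5% = $21,350.00
Remaining $31,408 at 27% = $8,480.16
Fee: $31,590.00 + $21,350.00 + $8,480.16 = $61,420.16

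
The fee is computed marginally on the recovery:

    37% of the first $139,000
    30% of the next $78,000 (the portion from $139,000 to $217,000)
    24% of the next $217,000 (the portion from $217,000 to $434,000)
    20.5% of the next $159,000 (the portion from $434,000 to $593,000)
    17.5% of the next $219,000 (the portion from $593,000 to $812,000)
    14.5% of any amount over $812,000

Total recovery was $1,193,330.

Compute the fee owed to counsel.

$253,122.85

First $139,000 at 37% = $51,430.00
Next $78,000 at 30% = $23,400.00
Next $217,000 at 24% = $52,080.00
Next $159,000 at 20.5% = $32,595.00
Next $219,000 at 17.5% = $38,325.00
Remaining $381,330 at 14.5% = $55,292.85
Fee: $51,430.00 + $23,400.00 + $52,080.00 + $32,595.00 + $38,325.00 + $55,292.85 = $253,122.85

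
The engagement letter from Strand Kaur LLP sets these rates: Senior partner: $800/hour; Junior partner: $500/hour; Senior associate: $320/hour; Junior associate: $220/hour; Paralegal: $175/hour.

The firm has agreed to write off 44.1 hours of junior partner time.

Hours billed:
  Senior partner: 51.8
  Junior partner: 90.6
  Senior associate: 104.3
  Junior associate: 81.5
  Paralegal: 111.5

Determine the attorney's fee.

$135,508.50

Senior partner: 51.8 × $800 = $41,440.00
Junior partner: 90.6 × $500 = $45,300.00
Senior associate: 104.3 × $320 = $33,376.00
Junior associate: 81.5 × $220 = $17,930.00
Paralegal: 111.5 × $175 = $19,512.50
Subtotal: $157,558.50
Write-off: 44.1 × $500 = $22,050.00
Total: $157,558.50 − $22,050.00 = $135,508.50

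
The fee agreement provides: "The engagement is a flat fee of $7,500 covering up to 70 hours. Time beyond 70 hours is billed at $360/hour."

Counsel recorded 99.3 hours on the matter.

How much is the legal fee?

$18,048.00

Flat fee: $7,500.00
Excess hours: 99.3 − 70 = 29.3
Overrun: 29.3 × $360 = $10,548.00
Total: $7,500.00 + $10,548.00 = $18,048.00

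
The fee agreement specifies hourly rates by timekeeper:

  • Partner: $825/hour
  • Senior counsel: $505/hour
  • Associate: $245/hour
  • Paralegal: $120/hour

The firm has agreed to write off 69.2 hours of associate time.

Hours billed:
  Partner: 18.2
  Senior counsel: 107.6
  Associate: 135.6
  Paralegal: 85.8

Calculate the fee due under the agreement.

Partner: 18.2 × $825 = $15,015.00
Senior counsel: 107.6 × $505 = $54,338.00
Associate: 135.6 × $245 = $33,222.00
Paralegal: 85.8 × $120 = $10,296.00
Subtotal: $112,871.00
Write-off: 69.2 × $245 = $16,954.00
Total: $112,871.00 − $16,954.00 = $95,917.00

$95,917.00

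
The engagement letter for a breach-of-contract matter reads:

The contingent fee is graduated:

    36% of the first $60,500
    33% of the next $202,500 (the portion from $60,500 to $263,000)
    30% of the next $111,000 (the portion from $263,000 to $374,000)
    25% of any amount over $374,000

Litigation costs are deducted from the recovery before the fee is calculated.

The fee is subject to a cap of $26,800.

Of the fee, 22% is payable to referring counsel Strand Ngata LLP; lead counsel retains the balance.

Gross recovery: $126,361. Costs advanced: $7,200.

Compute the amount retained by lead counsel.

$20,904.00

Fee base (net of costs): $126,361 − $7,200 = $119,161
First $60,500 at 36% = $21,780.00
Remaining $58,661 at 33% = $19,358.13
Fee: $21,780.00 + $19,358.13 = $41,138.13
$41,138.13 exceeds the $26,800 cap, so the fee is capped at $26,800.00.
Referral share: 22% of $26,800.00 = $5,896.00; lead counsel retains $26,800.00 − $5,896.00 = $20,904.00.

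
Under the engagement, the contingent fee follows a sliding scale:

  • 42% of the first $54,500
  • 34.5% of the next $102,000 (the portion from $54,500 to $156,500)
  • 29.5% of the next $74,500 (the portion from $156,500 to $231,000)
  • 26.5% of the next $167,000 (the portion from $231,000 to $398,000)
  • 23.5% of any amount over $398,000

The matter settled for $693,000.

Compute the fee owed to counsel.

First $54,500 at 42% = $22,890.00
Next $102,000 at 34.5% = $35,190.00
Next $74,500 at 29.5% = $21,977.50
Next $167,000 at 26.5% = $44,255.00
Remaining $295,000 at 23.5% = $69,325.00
Fee: $22,890.00 + $35,190.00 + $21,977.50 + $44,255.00 + $69,325.00 = $193,637.50

$193,637.50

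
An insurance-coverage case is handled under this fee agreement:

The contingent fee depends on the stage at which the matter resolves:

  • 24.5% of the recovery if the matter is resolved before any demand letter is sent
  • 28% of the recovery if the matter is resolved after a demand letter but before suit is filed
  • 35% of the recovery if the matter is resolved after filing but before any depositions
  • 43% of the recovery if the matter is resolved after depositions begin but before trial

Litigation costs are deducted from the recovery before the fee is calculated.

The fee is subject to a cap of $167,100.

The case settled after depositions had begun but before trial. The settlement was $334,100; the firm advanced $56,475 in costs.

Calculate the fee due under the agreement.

$119,378.75

Fee base (net of costs): $334,100 − $56,475 = $277,625
The matter settled after depositions had begun but before trial, so the 43% rate applies.
$277,625 × 43% = $119,378.75
$119,378.75 is under the $167,100 cap.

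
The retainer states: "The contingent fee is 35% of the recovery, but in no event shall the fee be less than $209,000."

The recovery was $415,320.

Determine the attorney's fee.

$209,000.00

35% of $415,320 = $145,362.00
That is below the $209,000 minimum, so the minimum applies.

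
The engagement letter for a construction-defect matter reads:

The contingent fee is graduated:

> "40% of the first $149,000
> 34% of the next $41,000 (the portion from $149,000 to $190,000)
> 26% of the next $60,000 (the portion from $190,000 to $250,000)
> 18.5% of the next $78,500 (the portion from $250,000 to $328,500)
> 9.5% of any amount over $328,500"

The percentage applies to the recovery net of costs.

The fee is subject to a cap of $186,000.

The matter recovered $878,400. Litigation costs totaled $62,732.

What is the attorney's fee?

Fee base (net of costs): $878,400 − $62,732 = $815,668
First $149,000 at 40% = $59,600.00
Next $41,000 at 34% = $13,940.00
Next $60,000 at 26% = $15,600.00
Next $78,500 at 18.5% = $14,522.50
Remaining $487,168 at 9.5% = $46,280.96
Fee: $59,600.00 + $13,940.00 + $15,600.00 + $14,522.50 + $46,280.96 = $149,943.46
$149,943.46 is under the $186,000 cap.

$149,943.46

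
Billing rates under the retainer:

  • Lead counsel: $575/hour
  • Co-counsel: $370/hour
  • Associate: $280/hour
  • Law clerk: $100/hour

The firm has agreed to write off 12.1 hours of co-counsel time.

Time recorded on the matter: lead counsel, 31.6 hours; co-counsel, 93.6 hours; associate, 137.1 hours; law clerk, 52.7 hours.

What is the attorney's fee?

Lead counsel: 31.6 × $575 = $18,170.00
Co-counsel: 93.6 × $370 = $34,632.00
Associate: 137.1 × $280 = $38,388.00
Law clerk: 52.7 × $100 = $5,270.00
Subtotal: $96,460.00
Write-off: 12.1 × $370 = $4,477.00
Total: $96,460.00 − $4,477.00 = $91,983.00

$91,983.00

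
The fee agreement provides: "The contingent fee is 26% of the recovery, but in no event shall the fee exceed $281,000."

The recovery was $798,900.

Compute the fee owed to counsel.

$207,714.00

26% of $798,900 = $207,714.00
That is under the $281,000 cap.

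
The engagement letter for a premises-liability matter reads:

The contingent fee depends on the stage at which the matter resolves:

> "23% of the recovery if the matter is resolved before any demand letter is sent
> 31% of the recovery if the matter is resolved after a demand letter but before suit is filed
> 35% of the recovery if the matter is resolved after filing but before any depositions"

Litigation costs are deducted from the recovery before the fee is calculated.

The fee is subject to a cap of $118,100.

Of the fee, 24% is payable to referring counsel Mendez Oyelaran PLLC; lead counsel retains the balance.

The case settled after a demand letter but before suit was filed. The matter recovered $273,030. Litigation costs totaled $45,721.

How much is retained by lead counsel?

Fee base (net of costs): $273,030 − $45,721 = $227,309
The matter settled after a demand letter but before suit was filed, so the 31% rate applies.
$227,309 × 31% = $70,465.79
$70,465.79 is under the $118,100 cap.
Referral share: 24% of $70,465.79 = $16,911.79; lead counsel retains $70,465.79 − $16,911.79 = $53,554.00.

$53,554.00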